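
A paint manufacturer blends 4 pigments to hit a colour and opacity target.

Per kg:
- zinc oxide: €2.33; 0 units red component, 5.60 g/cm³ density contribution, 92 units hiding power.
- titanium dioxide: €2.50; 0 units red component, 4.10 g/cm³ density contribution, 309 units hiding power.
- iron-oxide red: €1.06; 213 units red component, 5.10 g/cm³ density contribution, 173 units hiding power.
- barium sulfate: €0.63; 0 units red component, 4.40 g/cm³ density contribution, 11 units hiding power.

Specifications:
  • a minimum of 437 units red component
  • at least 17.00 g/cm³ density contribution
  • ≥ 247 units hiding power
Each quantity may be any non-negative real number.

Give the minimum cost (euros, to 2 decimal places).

€3.11

Treat it as an LP. Let x1 = kg of zinc oxide, x2 = kg of titanium dioxide, x3 = kg of iron-oxide red, x4 = kg of barium sulfate.
min 2.33x1 + 2.5x2 + 1.06x3 + 0.63x4 subject to:
  213x3 ≥ 437   (red component)
  5.6x1 + 4.1x2 + 5.1x3 + 4.4x4 ≥ 17   (density contribution)
  92x1 + 309x2 + 173x3 + 11x4 ≥ 247   (hiding power)
  x1, x2, x3, x4 ≥ 0.
The cheapest feasible vertex uses only iron-oxide red, barium sulfate; zinc oxide, titanium dioxide are not used. The red component and density contribution requirements are met with equality.
That vertex is x3 = 2.052, x4 = 1.486.
Cost = 1.06·2.052 + 0.63·1.486 = 3.1113.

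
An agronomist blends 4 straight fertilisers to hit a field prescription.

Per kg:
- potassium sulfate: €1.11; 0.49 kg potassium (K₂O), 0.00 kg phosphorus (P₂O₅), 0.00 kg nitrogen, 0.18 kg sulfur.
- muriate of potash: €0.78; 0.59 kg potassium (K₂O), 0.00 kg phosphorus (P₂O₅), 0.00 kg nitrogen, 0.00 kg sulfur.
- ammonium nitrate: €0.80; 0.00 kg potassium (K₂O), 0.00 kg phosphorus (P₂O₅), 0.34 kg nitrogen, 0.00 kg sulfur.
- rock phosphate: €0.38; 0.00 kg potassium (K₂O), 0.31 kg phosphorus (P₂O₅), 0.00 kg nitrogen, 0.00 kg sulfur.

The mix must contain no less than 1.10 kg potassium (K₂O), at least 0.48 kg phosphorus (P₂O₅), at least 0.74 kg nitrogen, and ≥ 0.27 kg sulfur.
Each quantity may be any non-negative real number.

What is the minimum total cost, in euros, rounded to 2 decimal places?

Set it up as a linear program. Let x1 = kg of potassium sulfate, x2 = kg of muriate of potash, x3 = kg of ammonium nitrate, x4 = kg of rock phosphate.
min 1.11x1 + 0.78x2 + 0.8x3 + 0.38x4 subject to:
  0.49x1 + 0.59x2 ≥ 1.1   (potassium (K₂O))
  0.31x4 ≥ 0.48   (phosphorus (P₂O₅))
  0.34x3 ≥ 0.74   (nitrogen)
  0.18x1 ≥ 0.27   (sulfur)
  x1, x2, x3, x4 ≥ 0.
All 4 inputs are positive at the optimum. Binding constraints: potassium (K₂O), phosphorus (P₂O₅), nitrogen, sulfur.
So potassium sulfate = 1.5 kg, muriate of potash = 0.6186 kg, ammonium nitrate = 2.176 kg, rock phosphate = 1.548 kg.
Cost = 1.11·1.5 + 0.78·0.6186 + 0.8·2.176 + 0.38·1.548 = 4.4765.

€4.48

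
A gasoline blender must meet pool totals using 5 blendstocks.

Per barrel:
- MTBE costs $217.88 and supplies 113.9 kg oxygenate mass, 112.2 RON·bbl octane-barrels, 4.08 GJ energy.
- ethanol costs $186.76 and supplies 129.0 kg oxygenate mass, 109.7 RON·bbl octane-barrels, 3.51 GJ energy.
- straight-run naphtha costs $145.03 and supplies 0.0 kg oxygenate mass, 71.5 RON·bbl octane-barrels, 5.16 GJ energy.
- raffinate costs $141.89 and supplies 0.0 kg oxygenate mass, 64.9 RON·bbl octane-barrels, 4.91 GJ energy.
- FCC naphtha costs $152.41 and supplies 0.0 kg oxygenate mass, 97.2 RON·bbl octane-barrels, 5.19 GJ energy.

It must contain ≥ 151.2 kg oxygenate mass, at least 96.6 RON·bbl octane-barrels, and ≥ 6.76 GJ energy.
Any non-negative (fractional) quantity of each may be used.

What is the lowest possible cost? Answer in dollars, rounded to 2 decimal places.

$293.27

Set it up as a linear program. Let x1 = barrels of MTBE, x2 = barrels of ethanol, x3 = barrels of straight-run naphtha, x4 = barrels of raffinate, x5 = barrels of FCC naphtha.
Minimize 217.88x1 + 186.76x2 + 145.03x3 + 141.89x4 + 152.41x5 subject to:
  113.9x1 + 129x2 ≥ 151.2   (oxygenate mass)
  112.2x1 + 109.7x2 + 71.5x3 + 64.9x4 + 97.2x5 ≥ 96.6   (octane-barrels)
  4.08x1 + 3.51x2 + 5.16x3 + 4.91x4 + 5.19x5 ≥ 6.76   (energy)
  x1, x2, x3, x4, x5 ≥ 0.
The optimal basis is {ethanol, straight-run naphtha}; MTBE, raffinate, FCC naphtha drop out. There the oxygenate mass and energy constraints are tight.
Solving gives x2 = 1.1721, x3 = 0.51278.
Objective = 186.76·1.1721 + 145.03·0.51278 = 293.2699.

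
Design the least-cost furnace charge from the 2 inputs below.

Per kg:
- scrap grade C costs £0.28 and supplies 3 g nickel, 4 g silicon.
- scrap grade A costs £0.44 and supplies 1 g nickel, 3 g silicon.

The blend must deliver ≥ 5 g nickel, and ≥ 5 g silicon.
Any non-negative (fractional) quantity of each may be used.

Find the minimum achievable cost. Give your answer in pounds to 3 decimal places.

This is a linear program. Let x1 = kg of scrap grade C, x2 = kg of scrap grade A.
min 0.28x1 + 0.44x2 subject to:
  3x1 + 1x2 ≥ 5   (nickel)
  4x1 + 3x2 ≥ 5   (silicon)
  x1, x2 ≥ 0.
The cheapest feasible vertex uses only scrap grade C; scrap grade A is not used. The nickel requirement is met with equality.
Optimal quantities: scrap grade C = 1.667 kg.
Total cost: 0.28·1.667 = 0.46676.

£0.467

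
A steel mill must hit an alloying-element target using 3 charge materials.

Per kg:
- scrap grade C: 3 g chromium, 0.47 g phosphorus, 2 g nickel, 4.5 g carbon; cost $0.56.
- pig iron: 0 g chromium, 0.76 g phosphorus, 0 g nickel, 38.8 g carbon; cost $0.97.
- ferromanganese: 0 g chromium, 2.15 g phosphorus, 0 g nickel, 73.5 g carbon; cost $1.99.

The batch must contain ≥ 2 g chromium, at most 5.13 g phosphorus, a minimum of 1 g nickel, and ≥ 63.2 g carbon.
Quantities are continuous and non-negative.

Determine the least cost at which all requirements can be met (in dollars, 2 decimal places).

Let x1 = kg of scrap grade C, x2 = kg of pig iron, x3 = kg of ferromanganese.
Minimise 0.56x1 + 0.97x2 + 1.99x3 with:
  3x1 ≥ 2   (chromium)
  0.47x1 + 0.76x2 + 2.15x3 ≤ 5.13   (phosphorus)
  2x1 ≥ 1   (nickel)
  4.5x1 + 38.8x2 + 73.5x3 ≥ 63.2   (carbon)
  x1, x2, x3 ≥ 0.
The cheapest feasible vertex uses only scrap grade C, pig iron; ferromanganese is not used. There the chromium and carbon constraints are tight.
So scrap grade C = 0.6667 kg, pig iron = 1.552 kg.
Cost = 0.56·0.6667 + 0.97·1.552 = 1.8788.

$1.88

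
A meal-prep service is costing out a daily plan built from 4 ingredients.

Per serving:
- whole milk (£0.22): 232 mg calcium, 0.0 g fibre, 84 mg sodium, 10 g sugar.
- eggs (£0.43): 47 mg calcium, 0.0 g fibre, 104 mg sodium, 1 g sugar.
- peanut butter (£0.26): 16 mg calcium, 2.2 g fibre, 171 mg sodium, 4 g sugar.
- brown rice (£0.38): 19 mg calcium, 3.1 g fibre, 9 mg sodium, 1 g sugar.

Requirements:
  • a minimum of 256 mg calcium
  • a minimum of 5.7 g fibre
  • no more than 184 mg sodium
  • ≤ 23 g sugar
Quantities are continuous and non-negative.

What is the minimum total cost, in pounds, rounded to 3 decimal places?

Treat it as an LP. Let x1 = servings of whole milk, x2 = servings of eggs, x3 = servings of peanut butter, x4 = servings of brown rice.
Minimize 0.22x1 + 0.43x2 + 0.26x3 + 0.38x4 subject to:
  232x1 + 47x2 + 16x3 + 19x4 ≥ 256   (calcium)
  2.2x3 + 3.1x4 ≥ 5.7   (fibre)
  84x1 + 104x2 + 171x3 + 9x4 ≤ 184   (sodium)
  10x1 + 1x2 + 4x3 + 1x4 ≤ 23   (sugar)
  x1, x2, x3, x4 ≥ 0.
The cheapest feasible vertex uses only whole milk, peanut butter, brown rice; eggs is not used. Binding constraints: calcium, fibre, sodium.
Optimal quantities: whole milk = 0.9471 servings, peanut butter = 0.534 servings, brown rice = 1.46 servings.
Objective = 0.22·0.9471 + 0.26·0.534 + 0.38·1.46 = 0.90200.

£0.902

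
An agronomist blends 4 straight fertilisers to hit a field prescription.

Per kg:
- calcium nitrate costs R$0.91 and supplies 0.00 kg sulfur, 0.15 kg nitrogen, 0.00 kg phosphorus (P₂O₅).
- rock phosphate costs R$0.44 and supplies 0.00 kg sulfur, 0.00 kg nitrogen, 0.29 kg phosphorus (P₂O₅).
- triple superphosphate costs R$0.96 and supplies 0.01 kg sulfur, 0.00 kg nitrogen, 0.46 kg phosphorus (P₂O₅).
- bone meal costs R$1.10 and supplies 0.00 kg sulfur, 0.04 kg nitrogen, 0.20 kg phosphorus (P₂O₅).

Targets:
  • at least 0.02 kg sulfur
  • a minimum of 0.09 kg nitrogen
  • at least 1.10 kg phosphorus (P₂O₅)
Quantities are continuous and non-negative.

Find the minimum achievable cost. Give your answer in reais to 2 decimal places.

R$2.74

Treat it as an LP. Let x1 = kg of calcium nitrate, x2 = kg of rock phosphate, x3 = kg of triple superphosphate, x4 = kg of bone meal.
Minimize 0.91x1 + 0.44x2 + 0.96x3 + 1.1x4 s.t.:
  0.01x3 ≥ 0.02   (sulfur)
  0.15x1 + 0.04x4 ≥ 0.09   (nitrogen)
  0.29x2 + 0.46x3 + 0.2x4 ≥ 1.1   (phosphorus (P₂O₅))
  x1, x2, x3, x4 ≥ 0.
The cheapest feasible vertex uses only calcium nitrate, rock phosphate, triple superphosphate; bone meal is not used. Binding constraints: sulfur, nitrogen, phosphorus (P₂O₅).
Optimal quantities: calcium nitrate = 0.6 kg, rock phosphate = 0.6207 kg, triple superphosphate = 2 kg.
Objective = 0.91·0.6 + 0.44·0.6207 + 0.96·2 = 2.7391.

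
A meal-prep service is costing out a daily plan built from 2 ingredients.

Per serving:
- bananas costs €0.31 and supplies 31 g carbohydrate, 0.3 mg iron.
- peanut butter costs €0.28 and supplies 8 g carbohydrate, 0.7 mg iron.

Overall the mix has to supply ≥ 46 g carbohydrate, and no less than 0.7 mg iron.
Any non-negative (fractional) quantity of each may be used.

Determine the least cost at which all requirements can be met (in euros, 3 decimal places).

Let x1 = servings of bananas, x2 = servings of peanut butter.
Minimise 0.31x1 + 0.28x2 with:
  31x1 + 8x2 ≥ 46   (carbohydrate)
  0.3x1 + 0.7x2 ≥ 0.7   (iron)
  x1, x2 ≥ 0.
Both inputs are positive at the optimum. Binding constraints: carbohydrate and iron.
Solving gives x1 = 1.378, x2 = 0.4093.
Objective = 0.31·1.378 + 0.28·0.4093 = 0.54178.

€0.542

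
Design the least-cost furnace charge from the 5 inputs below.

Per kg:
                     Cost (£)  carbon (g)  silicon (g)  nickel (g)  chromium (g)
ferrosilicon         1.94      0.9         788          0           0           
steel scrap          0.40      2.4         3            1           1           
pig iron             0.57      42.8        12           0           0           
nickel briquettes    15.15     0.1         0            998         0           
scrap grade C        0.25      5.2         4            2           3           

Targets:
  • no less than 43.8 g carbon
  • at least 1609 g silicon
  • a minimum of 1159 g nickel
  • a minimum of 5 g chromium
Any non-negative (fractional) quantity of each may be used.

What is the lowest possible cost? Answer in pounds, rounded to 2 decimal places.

£22.32

This is a linear program. Let x1 = kg of ferrosilicon, x2 = kg of steel scrap, x3 = kg of pig iron, x4 = kg of nickel briquettes, x5 = kg of scrap grade C.
Minimize 1.94x1 + 0.4x2 + 0.57x3 + 15.15x4 + 0.25x5 s.t.:
  0.9x1 + 2.4x2 + 42.8x3 + 0.1x4 + 5.2x5 ≥ 43.8   (carbon)
  788x1 + 3x2 + 12x3 + 4x5 ≥ 1609   (silicon)
  1x2 + 998x4 + 2x5 ≥ 1159   (nickel)
  1x2 + 3x5 ≥ 5   (chromium)
  x1, x2, x3, x4, x5 ≥ 0.
The minimum-cost mix takes nothing from steel scrap — only ferrosilicon, pig iron, nickel briquettes, scrap grade C. The carbon, silicon, nickel, chromium requirements are met with equality.
So ferrosilicon = 2.0216 kg, pig iron = 0.77566 kg, nickel briquettes = 1.158 kg, scrap grade C = 1.6667 kg.
Cost = 1.94·2.0216 + 0.57·0.77566 + 15.15·1.158 + 0.25·1.6667 = 22.3244.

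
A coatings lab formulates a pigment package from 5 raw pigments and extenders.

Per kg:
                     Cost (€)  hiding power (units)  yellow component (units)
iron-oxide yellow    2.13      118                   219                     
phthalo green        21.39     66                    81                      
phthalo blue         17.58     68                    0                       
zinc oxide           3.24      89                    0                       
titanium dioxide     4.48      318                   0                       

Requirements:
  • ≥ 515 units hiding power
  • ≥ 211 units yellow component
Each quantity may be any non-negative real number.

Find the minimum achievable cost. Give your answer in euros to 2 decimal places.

€7.71

Set it up as a linear program. Let x1 = kg of iron-oxide yellow, x2 = kg of phthalo green, x3 = kg of phthalo blue, x4 = kg of zinc oxide, x5 = kg of titanium dioxide.
min 2.13x1 + 21.39x2 + 17.58x3 + 3.24x4 + 4.48x5 with:
  118x1 + 66x2 + 68x3 + 89x4 + 318x5 ≥ 515   (hiding power)
  219x1 + 81x2 ≥ 211   (yellow component)
  x1, x2, x3, x4, x5 ≥ 0.
At the optimum only iron-oxide yellow, titanium dioxide are positive (phthalo green, phthalo blue, zinc oxide = 0). The hiding power and yellow component requirements are met with equality.
So iron-oxide yellow = 0.9635 kg, titanium dioxide = 1.262 kg.
Objective = 2.13·0.9635 + 4.48·1.262 = 7.7060.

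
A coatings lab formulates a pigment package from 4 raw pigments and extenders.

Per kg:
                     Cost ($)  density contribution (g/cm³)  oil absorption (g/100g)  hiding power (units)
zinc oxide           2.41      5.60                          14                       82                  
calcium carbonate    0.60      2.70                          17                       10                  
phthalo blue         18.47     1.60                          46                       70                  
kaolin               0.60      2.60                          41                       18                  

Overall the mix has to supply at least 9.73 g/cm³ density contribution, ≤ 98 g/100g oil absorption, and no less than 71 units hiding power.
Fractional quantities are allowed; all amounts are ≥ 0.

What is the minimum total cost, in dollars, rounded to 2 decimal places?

Set it up as a linear program. Let x1 = kg of zinc oxide, x2 = kg of calcium carbonate, x3 = kg of phthalo blue, x4 = kg of kaolin.
Minimize 2.41x1 + 0.6x2 + 18.47x3 + 0.6x4 subject to:
  5.6x1 + 2.7x2 + 1.6x3 + 2.6x4 ≥ 9.73   (density contribution)
  14x1 + 17x2 + 46x3 + 41x4 ≤ 98   (oil absorption)
  82x1 + 10x2 + 70x3 + 18x4 ≥ 71   (hiding power)
  x1, x2, x3, x4 ≥ 0.
The minimum-cost mix takes nothing from phthalo blue — only zinc oxide, calcium carbonate, kaolin. The density contribution, oil absorption, hiding power requirements are met with equality.
That vertex is x1 = 0.3282, x2 = 1.214, x4 = 1.775.
Objective = 2.41·0.3282 + 0.6·1.214 + 0.6·1.775 = 2.5844.

$2.58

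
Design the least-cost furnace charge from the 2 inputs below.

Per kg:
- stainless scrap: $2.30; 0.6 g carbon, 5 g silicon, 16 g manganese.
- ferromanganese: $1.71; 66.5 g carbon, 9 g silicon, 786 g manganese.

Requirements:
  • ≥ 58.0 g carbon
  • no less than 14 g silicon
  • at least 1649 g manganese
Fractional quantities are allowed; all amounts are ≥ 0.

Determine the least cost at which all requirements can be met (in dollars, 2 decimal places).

Set it up as a linear program. Let x1 = kg of stainless scrap, x2 = kg of ferromanganese.
Minimise 2.3x1 + 1.71x2 subject to:
  0.6x1 + 66.5x2 ≥ 58   (carbon)
  5x1 + 9x2 ≥ 14   (silicon)
  16x1 + 786x2 ≥ 1649   (manganese)
  x1, x2 ≥ 0.
The optimal basis is {ferromanganese}; stainless scrap drops out. There the manganese constraint is tight.
Optimal quantities: ferromanganese = 2.098 kg.
Total cost: 1.71·2.098 = 3.5876.

$3.59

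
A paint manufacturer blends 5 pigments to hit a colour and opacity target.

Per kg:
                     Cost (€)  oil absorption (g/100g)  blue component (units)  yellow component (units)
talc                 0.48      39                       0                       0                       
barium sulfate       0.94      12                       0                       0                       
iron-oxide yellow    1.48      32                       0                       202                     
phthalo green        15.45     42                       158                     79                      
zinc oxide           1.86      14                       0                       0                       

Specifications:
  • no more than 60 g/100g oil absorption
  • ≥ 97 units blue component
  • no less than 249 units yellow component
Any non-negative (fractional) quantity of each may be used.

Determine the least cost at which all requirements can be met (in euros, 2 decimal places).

€10.95

Let x1 = kg of talc, x2 = kg of barium sulfate, x3 = kg of iron-oxide yellow, x4 = kg of phthalo green, x5 = kg of zinc oxide.
min 0.48x1 + 0.94x2 + 1.48x3 + 15.45x4 + 1.86x5 s.t.:
  39x1 + 12x2 + 32x3 + 42x4 + 14x5 ≤ 60   (oil absorption)
  158x4 ≥ 97   (blue component)
  202x3 + 79x4 ≥ 249   (yellow component)
  x1, x2, x3, x4, x5 ≥ 0.
The cheapest feasible vertex uses only iron-oxide yellow, phthalo green; talc, barium sulfate, zinc oxide are not used. Binding constraints: blue component and yellow component.
Optimal quantities: iron-oxide yellow = 0.9926 kg, phthalo green = 0.6139 kg.
Total cost: 1.48·0.9926 + 15.45·0.6139 = 10.9538.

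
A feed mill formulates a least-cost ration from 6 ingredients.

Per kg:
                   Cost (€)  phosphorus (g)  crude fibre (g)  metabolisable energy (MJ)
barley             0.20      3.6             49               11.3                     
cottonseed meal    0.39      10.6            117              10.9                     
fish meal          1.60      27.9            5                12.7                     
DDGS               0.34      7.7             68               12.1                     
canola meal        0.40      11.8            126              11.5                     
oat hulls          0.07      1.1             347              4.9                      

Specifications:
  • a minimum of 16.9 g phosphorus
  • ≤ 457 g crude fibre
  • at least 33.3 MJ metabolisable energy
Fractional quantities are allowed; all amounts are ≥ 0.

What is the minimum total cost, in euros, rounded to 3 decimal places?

Let x1 = kg of barley, x2 = kg of cottonseed meal, x3 = kg of fish meal, x4 = kg of DDGS, x5 = kg of canola meal, x6 = kg of oat hulls.
Minimise 0.2x1 + 0.39x2 + 1.6x3 + 0.34x4 + 0.4x5 + 0.07x6 with:
  3.6x1 + 10.6x2 + 27.9x3 + 7.7x4 + 11.8x5 + 1.1x6 ≥ 16.9   (phosphorus)
  49x1 + 117x2 + 5x3 + 68x4 + 126x5 + 347x6 ≤ 457   (crude fibre)
  11.3x1 + 10.9x2 + 12.7x3 + 12.1x4 + 11.5x5 + 4.9x6 ≥ 33.3   (metabolisable energy)
  x1, x2, x3, x4, x5, x6 ≥ 0.
The optimal basis is {barley, canola meal, oat hulls}; cottonseed meal, fish meal, DDGS drop out. There the phosphorus, crude fibre, metabolisable energy constraints are tight.
That vertex is x1 = 1.782, x5 = 0.8168, x6 = 0.7687.
Cost = 0.2·1.782 + 0.4·0.8168 + 0.07·0.7687 = 0.73693.

€0.737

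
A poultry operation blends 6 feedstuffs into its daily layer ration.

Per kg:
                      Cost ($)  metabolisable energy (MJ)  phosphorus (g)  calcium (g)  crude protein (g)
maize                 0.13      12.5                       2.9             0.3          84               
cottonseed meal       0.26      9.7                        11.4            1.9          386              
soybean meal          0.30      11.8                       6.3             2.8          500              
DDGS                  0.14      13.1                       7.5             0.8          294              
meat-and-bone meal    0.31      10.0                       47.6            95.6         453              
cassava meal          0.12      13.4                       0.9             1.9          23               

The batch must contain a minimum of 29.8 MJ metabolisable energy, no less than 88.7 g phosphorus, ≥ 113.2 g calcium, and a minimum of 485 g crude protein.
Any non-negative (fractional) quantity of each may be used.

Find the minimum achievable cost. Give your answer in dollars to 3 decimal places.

$0.666

Let x1 = kg of maize, x2 = kg of cottonseed meal, x3 = kg of soybean meal, x4 = kg of DDGS, x5 = kg of meat-and-bone meal, x6 = kg of cassava meal.
min 0.13x1 + 0.26x2 + 0.3x3 + 0.14x4 + 0.31x5 + 0.12x6 with:
  12.5x1 + 9.7x2 + 11.8x3 + 13.1x4 + 10x5 + 13.4x6 ≥ 29.8   (metabolisable energy)
  2.9x1 + 11.4x2 + 6.3x3 + 7.5x4 + 47.6x5 + 0.9x6 ≥ 88.7   (phosphorus)
  0.3x1 + 1.9x2 + 2.8x3 + 0.8x4 + 95.6x5 + 1.9x6 ≥ 113.2   (calcium)
  84x1 + 386x2 + 500x3 + 294x4 + 453x5 + 23x6 ≥ 485   (crude protein)
  x1, x2, x3, x4, x5, x6 ≥ 0.
At the optimum only DDGS, meat-and-bone meal are positive (maize, cottonseed meal, soybean meal, cassava meal = 0). There the metabolisable energy and phosphorus constraints are tight.
So DDGS = 0.9689 kg, meat-and-bone meal = 1.711 kg.
Cost = 0.14·0.9689 + 0.31·1.711 = 0.66606.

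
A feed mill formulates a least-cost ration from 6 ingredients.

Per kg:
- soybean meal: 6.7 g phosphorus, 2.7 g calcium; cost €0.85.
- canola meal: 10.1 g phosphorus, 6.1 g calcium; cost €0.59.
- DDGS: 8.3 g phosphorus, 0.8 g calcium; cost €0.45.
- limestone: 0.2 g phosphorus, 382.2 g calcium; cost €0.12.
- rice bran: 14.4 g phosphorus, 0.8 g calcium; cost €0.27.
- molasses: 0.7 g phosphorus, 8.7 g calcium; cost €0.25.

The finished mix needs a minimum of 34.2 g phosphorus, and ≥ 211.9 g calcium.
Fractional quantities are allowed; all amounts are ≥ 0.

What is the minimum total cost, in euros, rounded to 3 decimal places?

Let x1 = kg of soybean meal, x2 = kg of canola meal, x3 = kg of DDGS, x4 = kg of limestone, x5 = kg of rice bran, x6 = kg of molasses.
Minimise 0.85x1 + 0.59x2 + 0.45x3 + 0.12x4 + 0.27x5 + 0.25x6 s.t.:
  6.7x1 + 10.1x2 + 8.3x3 + 0.2x4 + 14.4x5 + 0.7x6 ≥ 34.2   (phosphorus)
  2.7x1 + 6.1x2 + 0.8x3 + 382.2x4 + 0.8x5 + 8.7x6 ≥ 211.9   (calcium)
  x1, x2, x3, x4, x5, x6 ≥ 0.
At the optimum only limestone, rice bran are positive (soybean meal, canola meal, DDGS, molasses = 0). The phosphorus and calcium requirements are met with equality.
That vertex is x4 = 0.5495, x5 = 2.367.
Cost = 0.12·0.5495 + 0.27·2.367 = 0.70503.

€0.705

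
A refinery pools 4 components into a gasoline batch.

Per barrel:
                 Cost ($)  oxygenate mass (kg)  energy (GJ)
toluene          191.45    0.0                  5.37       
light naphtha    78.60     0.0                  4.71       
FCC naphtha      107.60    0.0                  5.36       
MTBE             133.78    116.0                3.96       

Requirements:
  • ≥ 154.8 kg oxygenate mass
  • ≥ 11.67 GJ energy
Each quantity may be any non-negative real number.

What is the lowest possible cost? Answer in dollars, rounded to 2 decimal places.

Let x1 = barrels of toluene, x2 = barrels of light naphtha, x3 = barrels of FCC naphtha, x4 = barrels of MTBE.
Minimize 191.45x1 + 78.6x2 + 107.6x3 + 133.78x4 s.t.:
  116x4 ≥ 154.8   (oxygenate mass)
  5.37x1 + 4.71x2 + 5.36x3 + 3.96x4 ≥ 11.67   (energy)
  x1, x2, x3, x4 ≥ 0.
The minimum-cost mix takes nothing from toluene, FCC naphtha — only light naphtha, MTBE. There the oxygenate mass and energy constraints are tight.
Optimal quantities: light naphtha = 1.3557 barrels, MTBE = 1.3345 barrels.
Hence cost = 78.6·1.3557 + 133.78·1.3345 = $285.0874.

$285.09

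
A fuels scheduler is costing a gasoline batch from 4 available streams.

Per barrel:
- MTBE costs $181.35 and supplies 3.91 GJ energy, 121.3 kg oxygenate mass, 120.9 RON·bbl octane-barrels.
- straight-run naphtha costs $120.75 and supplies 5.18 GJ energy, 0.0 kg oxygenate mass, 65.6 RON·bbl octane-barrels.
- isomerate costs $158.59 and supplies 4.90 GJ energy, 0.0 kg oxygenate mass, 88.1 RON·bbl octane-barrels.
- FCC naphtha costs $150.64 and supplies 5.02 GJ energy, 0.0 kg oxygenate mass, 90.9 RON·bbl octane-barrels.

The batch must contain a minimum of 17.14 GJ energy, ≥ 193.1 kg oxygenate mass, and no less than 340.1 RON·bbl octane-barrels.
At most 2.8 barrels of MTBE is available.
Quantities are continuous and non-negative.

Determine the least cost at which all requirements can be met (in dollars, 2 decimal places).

Set it up as a linear program. Let x1 = barrels of MTBE, x2 = barrels of straight-run naphtha, x3 = barrels of isomerate, x4 = barrels of FCC naphtha.
Minimize 181.35x1 + 120.75x2 + 158.59x3 + 150.64x4 subject to:
  3.91x1 + 5.18x2 + 4.9x3 + 5.02x4 ≥ 17.14   (energy)
  121.3x1 ≥ 193.1   (oxygenate mass)
  120.9x1 + 65.6x2 + 88.1x3 + 90.9x4 ≥ 340.1   (octane-barrels)
  x1 ≤ 2.8
  x1, x2, x3, x4 ≥ 0.
The optimal basis is {MTBE, straight-run naphtha, FCC naphtha}; isomerate drops out. There the energy, oxygenate mass, octane-barrels constraints are tight.
So MTBE = 1.5919 barrels, straight-run naphtha = 1.7739 barrels, FCC naphtha = 0.34402 barrels.
Hence cost = 181.35·1.5919 + 120.75·1.7739 + 150.64·0.34402 = $554.7127.

$554.71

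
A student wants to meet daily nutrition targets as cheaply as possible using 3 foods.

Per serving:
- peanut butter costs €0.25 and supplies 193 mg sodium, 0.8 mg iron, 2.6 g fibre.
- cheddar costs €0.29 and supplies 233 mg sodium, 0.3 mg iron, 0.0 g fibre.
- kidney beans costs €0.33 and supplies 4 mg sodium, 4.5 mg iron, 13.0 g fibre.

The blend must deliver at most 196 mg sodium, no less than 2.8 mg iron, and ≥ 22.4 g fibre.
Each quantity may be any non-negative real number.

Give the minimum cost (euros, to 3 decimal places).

This is a linear program. Let x1 = servings of peanut butter, x2 = servings of cheddar, x3 = servings of kidney beans.
Minimize 0.25x1 + 0.29x2 + 0.33x3 with:
  193x1 + 233x2 + 4x3 ≤ 196   (sodium)
  0.8x1 + 0.3x2 + 4.5x3 ≥ 2.8   (iron)
  2.6x1 + 13x3 ≥ 22.4   (fibre)
  x1, x2, x3 ≥ 0.
At the optimum only kidney beans is positive (peanut butter, cheddar = 0). There the fibre constraint is tight.
So kidney beans = 1.723 servings.
Total cost: 0.33·1.723 = 0.56859.

€0.569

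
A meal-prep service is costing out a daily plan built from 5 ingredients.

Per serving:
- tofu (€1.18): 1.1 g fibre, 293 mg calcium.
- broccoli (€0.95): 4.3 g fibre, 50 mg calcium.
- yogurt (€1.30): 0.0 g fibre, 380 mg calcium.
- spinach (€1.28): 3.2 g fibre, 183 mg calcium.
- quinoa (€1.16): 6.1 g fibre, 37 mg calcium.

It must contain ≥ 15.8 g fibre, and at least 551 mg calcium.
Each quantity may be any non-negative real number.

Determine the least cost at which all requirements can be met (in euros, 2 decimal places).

Let x1 = servings of tofu, x2 = servings of broccoli, x3 = servings of yogurt, x4 = servings of spinach, x5 = servings of quinoa.
Minimize 1.18x1 + 0.95x2 + 1.3x3 + 1.28x4 + 1.16x5 subject to:
  1.1x1 + 4.3x2 + 3.2x4 + 6.1x5 ≥ 15.8   (fibre)
  293x1 + 50x2 + 380x3 + 183x4 + 37x5 ≥ 551   (calcium)
  x1, x2, x3, x4, x5 ≥ 0.
At the optimum only tofu, quinoa are positive (broccoli, yogurt, spinach = 0). The fibre and calcium requirements are met with equality.
That vertex is x1 = 1.59, x5 = 2.304.
Cost = 1.18·1.59 + 1.16·2.304 = 4.5488.

€4.55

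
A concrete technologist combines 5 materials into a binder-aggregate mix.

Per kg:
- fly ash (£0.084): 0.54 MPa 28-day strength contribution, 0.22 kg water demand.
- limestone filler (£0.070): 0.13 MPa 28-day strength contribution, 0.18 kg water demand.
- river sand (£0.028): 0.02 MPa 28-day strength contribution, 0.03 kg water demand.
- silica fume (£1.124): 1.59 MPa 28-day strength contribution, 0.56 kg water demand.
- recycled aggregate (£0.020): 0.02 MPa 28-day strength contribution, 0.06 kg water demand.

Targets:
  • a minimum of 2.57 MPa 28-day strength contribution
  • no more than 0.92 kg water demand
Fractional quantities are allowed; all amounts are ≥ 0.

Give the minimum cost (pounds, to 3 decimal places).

£1.669

Let x1 = kg of fly ash, x2 = kg of limestone filler, x3 = kg of river sand, x4 = kg of silica fume, x5 = kg of recycled aggregate.
min 0.084x1 + 0.07x2 + 0.028x3 + 1.124x4 + 0.02x5 subject to:
  0.54x1 + 0.13x2 + 0.02x3 + 1.59x4 + 0.02x5 ≥ 2.57   (28-day strength contribution)
  0.22x1 + 0.18x2 + 0.03x3 + 0.56x4 + 0.06x5 ≤ 0.92   (water demand)
  x1, x2, x3, x4, x5 ≥ 0.
At the optimum only fly ash, silica fume are positive (limestone filler, river sand, recycled aggregate = 0). Binding constraints: 28-day strength contribution and water demand.
So fly ash = 0.49789 kg, silica fume = 1.4473 kg.
Objective = 0.084·0.49789 + 1.124·1.4473 = 1.66859.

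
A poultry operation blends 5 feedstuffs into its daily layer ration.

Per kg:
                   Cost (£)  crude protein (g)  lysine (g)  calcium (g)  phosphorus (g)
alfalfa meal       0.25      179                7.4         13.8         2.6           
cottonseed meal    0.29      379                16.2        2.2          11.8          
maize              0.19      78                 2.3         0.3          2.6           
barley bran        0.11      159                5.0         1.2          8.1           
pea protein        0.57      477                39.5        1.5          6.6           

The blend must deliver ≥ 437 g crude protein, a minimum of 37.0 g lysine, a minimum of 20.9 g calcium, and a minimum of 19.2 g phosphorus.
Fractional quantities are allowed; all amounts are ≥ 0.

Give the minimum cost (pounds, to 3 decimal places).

£0.782

Let x1 = kg of alfalfa meal, x2 = kg of cottonseed meal, x3 = kg of maize, x4 = kg of barley bran, x5 = kg of pea protein.
Minimise 0.25x1 + 0.29x2 + 0.19x3 + 0.11x4 + 0.57x5 with:
  179x1 + 379x2 + 78x3 + 159x4 + 477x5 ≥ 437   (crude protein)
  7.4x1 + 16.2x2 + 2.3x3 + 5x4 + 39.5x5 ≥ 37   (lysine)
  13.8x1 + 2.2x2 + 0.3x3 + 1.2x4 + 1.5x5 ≥ 20.9   (calcium)
  2.6x1 + 11.8x2 + 2.6x3 + 8.1x4 + 6.6x5 ≥ 19.2   (phosphorus)
  x1, x2, x3, x4, x5 ≥ 0.
The cheapest feasible vertex uses only alfalfa meal, barley bran, pea protein; cottonseed meal, maize are not used. Binding constraints: lysine, calcium, phosphorus.
So alfalfa meal = 1.327 kg, barley bran = 1.543 kg, pea protein = 0.4928 kg.
Objective = 0.25·1.327 + 0.11·1.543 + 0.57·0.4928 = 0.78238.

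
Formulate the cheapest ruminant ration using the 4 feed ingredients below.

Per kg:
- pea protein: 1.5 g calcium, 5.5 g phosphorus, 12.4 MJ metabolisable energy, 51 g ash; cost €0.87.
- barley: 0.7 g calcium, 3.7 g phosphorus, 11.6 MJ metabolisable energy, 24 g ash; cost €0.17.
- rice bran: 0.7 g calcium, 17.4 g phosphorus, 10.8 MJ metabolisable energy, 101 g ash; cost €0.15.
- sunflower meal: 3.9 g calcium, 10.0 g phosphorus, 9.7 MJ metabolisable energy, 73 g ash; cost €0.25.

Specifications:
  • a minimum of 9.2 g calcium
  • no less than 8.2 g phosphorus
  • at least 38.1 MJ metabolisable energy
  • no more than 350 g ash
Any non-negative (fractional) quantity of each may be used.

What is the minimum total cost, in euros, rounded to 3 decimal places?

Let x1 = kg of pea protein, x2 = kg of barley, x3 = kg of rice bran, x4 = kg of sunflower meal.
Minimise 0.87x1 + 0.17x2 + 0.15x3 + 0.25x4 with:
  1.5x1 + 0.7x2 + 0.7x3 + 3.9x4 ≥ 9.2   (calcium)
  5.5x1 + 3.7x2 + 17.4x3 + 10x4 ≥ 8.2   (phosphorus)
  12.4x1 + 11.6x2 + 10.8x3 + 9.7x4 ≥ 38.1   (metabolisable energy)
  51x1 + 24x2 + 101x3 + 73x4 ≤ 350   (ash)
  x1, x2, x3, x4 ≥ 0.
The minimum-cost mix takes nothing from pea protein, barley — only rice bran, sunflower meal. There the calcium and metabolisable energy constraints are tight.
Optimal quantities: rice bran = 1.68 kg, sunflower meal = 2.057 kg.
Cost = 0.15·1.68 + 0.25·2.057 = 0.76625.

€0.766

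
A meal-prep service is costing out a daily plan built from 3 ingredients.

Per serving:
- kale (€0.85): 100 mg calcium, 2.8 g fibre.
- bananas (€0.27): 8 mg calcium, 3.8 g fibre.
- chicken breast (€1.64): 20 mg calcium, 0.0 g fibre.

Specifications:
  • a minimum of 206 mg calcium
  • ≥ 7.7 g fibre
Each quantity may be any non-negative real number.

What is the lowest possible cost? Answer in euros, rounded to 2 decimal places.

Let x1 = servings of kale, x2 = servings of bananas, x3 = servings of chicken breast.
min 0.85x1 + 0.27x2 + 1.64x3 with:
  100x1 + 8x2 + 20x3 ≥ 206   (calcium)
  2.8x1 + 3.8x2 ≥ 7.7   (fibre)
  x1, x2, x3 ≥ 0.
The cheapest feasible vertex uses only kale, bananas; chicken breast is not used. Binding constraints: calcium and fibre.
Optimal quantities: kale = 2.017 servings, bananas = 0.5403 servings.
Total cost: 0.85·2.017 + 0.27·0.5403 = 1.8603.

€1.86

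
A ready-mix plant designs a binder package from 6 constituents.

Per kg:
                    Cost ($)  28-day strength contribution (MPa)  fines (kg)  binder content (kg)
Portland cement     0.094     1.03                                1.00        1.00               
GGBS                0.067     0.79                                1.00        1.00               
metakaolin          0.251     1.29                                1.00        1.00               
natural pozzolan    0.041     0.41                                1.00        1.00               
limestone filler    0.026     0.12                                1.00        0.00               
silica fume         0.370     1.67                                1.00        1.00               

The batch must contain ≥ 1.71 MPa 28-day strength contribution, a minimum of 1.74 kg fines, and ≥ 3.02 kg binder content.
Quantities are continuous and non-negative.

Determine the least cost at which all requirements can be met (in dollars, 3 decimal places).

Let x1 = kg of Portland cement, x2 = kg of GGBS, x3 = kg of metakaolin, x4 = kg of natural pozzolan, x5 = kg of limestone filler, x6 = kg of silica fume.
Minimize 0.094x1 + 0.067x2 + 0.251x3 + 0.041x4 + 0.026x5 + 0.37x6 s.t.:
  1.03x1 + 0.79x2 + 1.29x3 + 0.41x4 + 0.12x5 + 1.67x6 ≥ 1.71   (28-day strength contribution)
  1x1 + 1x2 + 1x3 + 1x4 + 1x5 + 1x6 ≥ 1.74   (fines)
  1x1 + 1x2 + 1x3 + 1x4 + 1x6 ≥ 3.02   (binder content)
  x1, x2, x3, x4, x5, x6 ≥ 0.
The optimal basis is {GGBS, natural pozzolan}; Portland cement, metakaolin, limestone filler, silica fume drop out. The 28-day strength contribution and binder content requirements are met with equality.
Optimal quantities: GGBS = 1.242 kg, natural pozzolan = 1.778 kg.
Hence cost = 0.067·1.242 + 0.041·1.778 = $0.15611.

$0.156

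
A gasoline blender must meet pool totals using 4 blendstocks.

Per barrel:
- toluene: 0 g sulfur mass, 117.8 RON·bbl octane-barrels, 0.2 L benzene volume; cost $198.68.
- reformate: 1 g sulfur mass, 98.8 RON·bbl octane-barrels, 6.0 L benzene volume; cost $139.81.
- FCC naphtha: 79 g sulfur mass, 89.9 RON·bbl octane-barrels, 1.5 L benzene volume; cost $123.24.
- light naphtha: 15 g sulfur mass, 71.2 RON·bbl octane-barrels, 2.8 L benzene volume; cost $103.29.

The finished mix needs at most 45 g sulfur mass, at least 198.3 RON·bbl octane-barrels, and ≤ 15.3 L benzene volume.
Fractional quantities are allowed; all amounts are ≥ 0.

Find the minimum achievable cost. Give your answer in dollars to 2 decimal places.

$278.42

Treat it as an LP. Let x1 = barrels of toluene, x2 = barrels of reformate, x3 = barrels of FCC naphtha, x4 = barrels of light naphtha.
min 198.68x1 + 139.81x2 + 123.24x3 + 103.29x4 with:
  1x2 + 79x3 + 15x4 ≤ 45   (sulfur mass)
  117.8x1 + 98.8x2 + 89.9x3 + 71.2x4 ≥ 198.3   (octane-barrels)
  0.2x1 + 6x2 + 1.5x3 + 2.8x4 ≤ 15.3   (benzene volume)
  x1, x2, x3, x4 ≥ 0.
The optimal basis is {reformate, FCC naphtha}; toluene, light naphtha drop out. The sulfur mass and octane-barrels requirements are met with equality.
Optimal quantities: reformate = 1.5061 barrels, FCC naphtha = 0.55056 barrels.
Cost = 139.81·1.5061 + 123.24·0.55056 = 278.4189.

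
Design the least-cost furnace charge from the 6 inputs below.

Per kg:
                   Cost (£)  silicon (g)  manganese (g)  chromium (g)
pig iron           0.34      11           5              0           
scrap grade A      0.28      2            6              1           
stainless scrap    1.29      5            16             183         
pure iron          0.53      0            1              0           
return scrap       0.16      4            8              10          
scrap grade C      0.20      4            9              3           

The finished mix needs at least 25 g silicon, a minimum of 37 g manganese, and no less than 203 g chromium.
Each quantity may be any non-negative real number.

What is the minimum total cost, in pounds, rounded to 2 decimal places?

This is a linear program. Let x1 = kg of pig iron, x2 = kg of scrap grade A, x3 = kg of stainless scrap, x4 = kg of pure iron, x5 = kg of return scrap, x6 = kg of scrap grade C.
Minimise 0.34x1 + 0.28x2 + 1.29x3 + 0.53x4 + 0.16x5 + 0.2x6 s.t.:
  11x1 + 2x2 + 5x3 + 4x5 + 4x6 ≥ 25   (silicon)
  5x1 + 6x2 + 16x3 + 1x4 + 8x5 + 9x6 ≥ 37   (manganese)
  1x2 + 183x3 + 10x5 + 3x6 ≥ 203   (chromium)
  x1, x2, x3, x4, x5, x6 ≥ 0.
The cheapest feasible vertex uses only stainless scrap, return scrap; pig iron, scrap grade A, pure iron, scrap grade C are not used. The silicon and chromium requirements are met with equality.
Optimal quantities: stainless scrap = 0.824 kg, return scrap = 5.22 kg.
Objective = 1.29·0.824 + 0.16·5.22 = 1.8982.

£1.90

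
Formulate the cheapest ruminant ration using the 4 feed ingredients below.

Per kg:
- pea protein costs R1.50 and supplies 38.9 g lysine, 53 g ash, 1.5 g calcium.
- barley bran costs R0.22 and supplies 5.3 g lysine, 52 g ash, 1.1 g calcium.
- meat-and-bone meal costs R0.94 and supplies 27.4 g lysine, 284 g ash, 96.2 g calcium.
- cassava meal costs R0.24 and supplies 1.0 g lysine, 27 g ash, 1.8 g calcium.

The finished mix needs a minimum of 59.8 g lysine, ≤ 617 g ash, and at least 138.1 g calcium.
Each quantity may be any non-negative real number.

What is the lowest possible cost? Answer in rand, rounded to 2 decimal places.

R2.05

This is a linear program. Let x1 = kg of pea protein, x2 = kg of barley bran, x3 = kg of meat-and-bone meal, x4 = kg of cassava meal.
Minimise 1.5x1 + 0.22x2 + 0.94x3 + 0.24x4 subject to:
  38.9x1 + 5.3x2 + 27.4x3 + 1x4 ≥ 59.8   (lysine)
  53x1 + 52x2 + 284x3 + 27x4 ≤ 617   (ash)
  1.5x1 + 1.1x2 + 96.2x3 + 1.8x4 ≥ 138.1   (calcium)
  x1, x2, x3, x4 ≥ 0.
The optimal basis is {pea protein, meat-and-bone meal}; barley bran, cassava meal drop out. The lysine and ash requirements are met with equality.
So pea protein = 0.008066 kg, meat-and-bone meal = 2.171 kg.
Total cost: 1.5·0.008066 + 0.94·2.171 = 2.0528.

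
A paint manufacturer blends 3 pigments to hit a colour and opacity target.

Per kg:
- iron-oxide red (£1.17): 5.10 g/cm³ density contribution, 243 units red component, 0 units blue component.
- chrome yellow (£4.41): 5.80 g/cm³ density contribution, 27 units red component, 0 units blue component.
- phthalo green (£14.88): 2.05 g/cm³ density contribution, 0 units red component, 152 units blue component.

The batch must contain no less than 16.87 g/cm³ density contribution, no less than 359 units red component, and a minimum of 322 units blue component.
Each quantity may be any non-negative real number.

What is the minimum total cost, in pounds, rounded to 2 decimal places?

£34.40

Treat it as an LP. Let x1 = kg of iron-oxide red, x2 = kg of chrome yellow, x3 = kg of phthalo green.
Minimize 1.17x1 + 4.41x2 + 14.88x3 s.t.:
  5.1x1 + 5.8x2 + 2.05x3 ≥ 16.87   (density contribution)
  243x1 + 27x2 ≥ 359   (red component)
  152x3 ≥ 322   (blue component)
  x1, x2, x3 ≥ 0.
The minimum-cost mix takes nothing from chrome yellow — only iron-oxide red, phthalo green. There the density contribution and blue component constraints are tight.
Solving gives x1 = 2.4563, x3 = 2.1184.
Cost = 1.17·2.4563 + 14.88·2.1184 = 34.3957.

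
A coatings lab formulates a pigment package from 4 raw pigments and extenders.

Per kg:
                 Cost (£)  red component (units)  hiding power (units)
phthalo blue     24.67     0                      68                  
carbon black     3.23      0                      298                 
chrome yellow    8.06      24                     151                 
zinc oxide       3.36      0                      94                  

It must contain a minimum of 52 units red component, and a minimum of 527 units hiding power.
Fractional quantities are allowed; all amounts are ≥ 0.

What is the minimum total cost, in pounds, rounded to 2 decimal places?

£19.63

Let x1 = kg of phthalo blue, x2 = kg of carbon black, x3 = kg of chrome yellow, x4 = kg of zinc oxide.
Minimise 24.67x1 + 3.23x2 + 8.06x3 + 3.36x4 subject to:
  24x3 ≥ 52   (red component)
  68x1 + 298x2 + 151x3 + 94x4 ≥ 527   (hiding power)
  x1, x2, x3, x4 ≥ 0.
At the optimum only carbon black, chrome yellow are positive (phthalo blue, zinc oxide = 0). There the red component and hiding power constraints are tight.
So carbon black = 0.6706 kg, chrome yellow = 2.167 kg.
Cost = 3.23·0.6706 + 8.06·2.167 = 19.6321.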